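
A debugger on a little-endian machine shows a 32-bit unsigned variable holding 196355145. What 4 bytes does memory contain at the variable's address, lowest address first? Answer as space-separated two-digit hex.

49 24 B4 0B

196355145 in hexadecimal, padded to 32 bits, is 0x0BB42449.
Split into bytes (most-significant first): 0B B4 24 49.
Little-endian stores the least-significant byte at the lowest address.
So at ascending addresses the bytes are 49 24 B4 0B.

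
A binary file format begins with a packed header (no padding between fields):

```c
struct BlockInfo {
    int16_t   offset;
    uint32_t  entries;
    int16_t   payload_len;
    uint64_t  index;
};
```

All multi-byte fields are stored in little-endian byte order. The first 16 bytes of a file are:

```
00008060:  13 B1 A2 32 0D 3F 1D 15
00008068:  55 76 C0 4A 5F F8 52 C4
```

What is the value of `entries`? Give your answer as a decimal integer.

`entries` follows `offset` (2 bytes), so it starts at byte offset 2 and occupies 4 bytes.
Bytes at offsets 2..5: A2 32 0D 3F.
Little-endian stores the least-significant byte at the lowest address.
Reassemble most-significant byte first: 3F 0D 32 A2 → 0x3F0D32A2.
0x3F0D32A2 = 1057829538.

1057829538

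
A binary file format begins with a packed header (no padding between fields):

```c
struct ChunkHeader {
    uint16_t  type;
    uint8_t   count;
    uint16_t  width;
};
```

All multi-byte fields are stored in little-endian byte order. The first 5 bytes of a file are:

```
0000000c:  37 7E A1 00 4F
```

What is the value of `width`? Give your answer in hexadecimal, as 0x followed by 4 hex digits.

`width` follows `type` (2 B), `count` (1 B), so it starts at offset 2 + 1 = 3 and occupies 2 bytes.
Bytes at offsets 3..4: 00 4F.
Little-endian: lowest address holds the least-significant byte.
Reassemble most-significant byte first: 4F 00 → 0x4F00.

0x4F00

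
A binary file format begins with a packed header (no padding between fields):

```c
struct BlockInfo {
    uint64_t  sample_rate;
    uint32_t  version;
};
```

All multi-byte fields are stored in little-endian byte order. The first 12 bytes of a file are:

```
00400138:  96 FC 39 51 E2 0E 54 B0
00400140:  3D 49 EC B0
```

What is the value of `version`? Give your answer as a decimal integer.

`version` follows `sample_rate` (8 bytes), so it starts at byte offset 8 and occupies 4 bytes.
Bytes at offsets 8..11: 3D 49 EC B0.
Little-endian stores the least-significant byte at the lowest address.
Reassemble most-significant byte first: B0 EC 49 3D → 0xB0EC493D.
0xB0EC493D = 2968275261.

2968275261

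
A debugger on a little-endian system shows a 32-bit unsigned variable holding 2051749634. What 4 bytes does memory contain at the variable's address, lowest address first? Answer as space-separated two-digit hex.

02 37 4B 7A

2051749634 in hexadecimal, padded to 32 bits, is 0x7A4B3702.
Split into bytes (most-significant first): 7A 4B 37 02.
In little-endian order the low byte comes first in memory.
So at ascending addresses the bytes are 02 37 4B 7A.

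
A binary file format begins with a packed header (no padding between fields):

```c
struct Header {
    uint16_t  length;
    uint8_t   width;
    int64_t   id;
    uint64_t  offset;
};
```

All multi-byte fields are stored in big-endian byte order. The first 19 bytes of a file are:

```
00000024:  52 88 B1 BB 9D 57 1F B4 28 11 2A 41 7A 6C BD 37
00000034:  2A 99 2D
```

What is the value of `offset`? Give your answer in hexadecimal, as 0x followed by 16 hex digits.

`offset` follows `length` (2 B), `width` (1 B), `id` (8 B), so it starts at offset 2 + 1 + 8 = 11 and occupies 8 bytes.
Bytes at offsets 11..18: 41 7A 6C BD 37 2A 99 2D.
In big-endian order the high byte comes first in memory.
The bytes are already most-significant first: 0x417A6CBD372A992D.

0x417A6CBD372A992D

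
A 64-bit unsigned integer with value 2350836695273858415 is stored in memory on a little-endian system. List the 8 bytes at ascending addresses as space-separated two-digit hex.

6F 65 C0 E2 84 D9 9F 20

2350836695273858415 in hexadecimal, padded to 64 bits, is 0x209FD984E2C0656F.
Split into bytes (most-significant first): 20 9F D9 84 E2 C0 65 6F.
Little-endian stores the least-significant byte at the lowest address.
So at ascending addresses the bytes are 6F 65 C0 E2 84 D9 9F 20.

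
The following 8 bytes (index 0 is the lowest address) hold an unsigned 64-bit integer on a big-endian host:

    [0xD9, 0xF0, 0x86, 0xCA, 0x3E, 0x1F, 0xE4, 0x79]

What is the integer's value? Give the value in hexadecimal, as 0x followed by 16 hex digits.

Big-endian: lowest address holds the most-significant byte.
The bytes are already most-significant first: 0xD9F086CA3E1FE479.

0xD9F086CA3E1FE479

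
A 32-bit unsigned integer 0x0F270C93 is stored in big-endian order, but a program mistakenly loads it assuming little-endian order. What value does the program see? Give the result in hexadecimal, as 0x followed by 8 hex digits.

0x930C270F

Stored big-endian, the bytes at ascending addresses are 0F 27 0C 93.
Read back as little-endian, the first byte is least significant, giving 0x930C270F.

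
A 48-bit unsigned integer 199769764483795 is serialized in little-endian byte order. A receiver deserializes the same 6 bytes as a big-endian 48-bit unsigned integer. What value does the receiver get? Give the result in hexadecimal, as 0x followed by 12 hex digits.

199769764483795 in 48-bit hexadecimal is 0xB5B085D952D3.
Stored little-endian, the bytes at ascending addresses are D3 52 D9 85 B0 B5.
Read back as big-endian, the last byte is least significant, giving 0xD352D985B0B5.

0xD352D985B0B5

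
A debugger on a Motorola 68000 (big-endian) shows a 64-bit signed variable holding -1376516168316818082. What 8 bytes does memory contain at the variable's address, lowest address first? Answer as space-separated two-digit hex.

Two's complement of -1376516168316818082 in 64 bits: 1376516168316818082 = 0x131A5E29781B12A2; invert → 0xECE5A1D687E4ED5D; add 1 → 0xECE5A1D687E4ED5E.
Split into bytes (most-significant first): EC E5 A1 D6 87 E4 ED 5E.
Big-endian: lowest address holds the most-significant byte.
So the memory order matches the most-significant-first order: EC E5 A1 D6 87 E4 ED 5E.

EC E5 A1 D6 87 E4 ED 5E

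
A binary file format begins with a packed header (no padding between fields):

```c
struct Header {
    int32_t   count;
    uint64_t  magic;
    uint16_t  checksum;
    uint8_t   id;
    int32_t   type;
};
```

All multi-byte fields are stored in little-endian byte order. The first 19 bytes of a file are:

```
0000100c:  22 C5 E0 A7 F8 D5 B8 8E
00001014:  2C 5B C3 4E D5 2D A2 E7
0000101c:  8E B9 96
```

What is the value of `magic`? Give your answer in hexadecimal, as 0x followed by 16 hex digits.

`magic` follows `count` (4 bytes), so it starts at byte offset 4 and occupies 8 bytes.
Bytes at offsets 4..11: F8 D5 B8 8E 2C 5B C3 4E.
Little-endian stores the least-significant byte at the lowest address.
Reassemble most-significant byte first: 4E C3 5B 2C 8E B8 D5 F8 → 0x4EC35B2C8EB8D5F8.

0x4EC35B2C8EB8D5F8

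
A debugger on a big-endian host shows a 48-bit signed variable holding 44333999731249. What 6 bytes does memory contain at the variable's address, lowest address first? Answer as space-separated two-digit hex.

44333999731249 in hexadecimal, padded to 48 bits, is 0x2852504E3231.
Split into bytes (most-significant first): 28 52 50 4E 32 31.
Big-endian: lowest address holds the most-significant byte.
So the memory order matches the most-significant-first order: 28 52 50 4E 32 31.

28 52 50 4E 32 31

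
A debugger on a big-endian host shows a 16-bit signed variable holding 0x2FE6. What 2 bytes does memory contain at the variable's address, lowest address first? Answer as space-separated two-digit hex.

Split into bytes (most-significant first): 2F E6.
Big-endian stores the most-significant byte at the lowest address.
So the memory order matches the most-significant-first order: 2F E6.

2F E6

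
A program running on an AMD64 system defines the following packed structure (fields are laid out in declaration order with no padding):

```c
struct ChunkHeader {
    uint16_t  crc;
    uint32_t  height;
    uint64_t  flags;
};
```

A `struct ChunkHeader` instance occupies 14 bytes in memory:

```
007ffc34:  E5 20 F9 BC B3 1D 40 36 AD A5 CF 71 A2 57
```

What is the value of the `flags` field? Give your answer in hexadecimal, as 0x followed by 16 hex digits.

`flags` follows `crc` (2 B), `height` (4 B), so it starts at offset 2 + 4 = 6 and occupies 8 bytes.
Bytes at offsets 6..13: 40 36 AD A5 CF 71 A2 57.
In little-endian order the low byte comes first in memory.
Reassemble most-significant byte first: 57 A2 71 CF A5 AD 36 40 → 0x57A271CFA5AD3640.

0x57A271CFA5AD3640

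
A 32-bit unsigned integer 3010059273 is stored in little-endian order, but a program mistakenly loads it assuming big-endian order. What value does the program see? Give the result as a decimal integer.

165439923

3010059273 in 32-bit hexadecimal is 0xB369DC09.
Stored little-endian, the bytes at ascending addresses are 09 DC 69 B3.
Read back as big-endian, the last byte is least significant, giving 0x09DC69B3.
0x09DC69B3 = 165439923.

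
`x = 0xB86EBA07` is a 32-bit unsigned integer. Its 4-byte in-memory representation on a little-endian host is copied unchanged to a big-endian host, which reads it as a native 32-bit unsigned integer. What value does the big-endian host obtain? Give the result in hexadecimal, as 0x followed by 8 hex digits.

Stored little-endian, the bytes at ascending addresses are 07 BA 6E B8.
Read back as big-endian, the last byte is least significant, giving 0x07BA6EB8.

0x07BA6EB8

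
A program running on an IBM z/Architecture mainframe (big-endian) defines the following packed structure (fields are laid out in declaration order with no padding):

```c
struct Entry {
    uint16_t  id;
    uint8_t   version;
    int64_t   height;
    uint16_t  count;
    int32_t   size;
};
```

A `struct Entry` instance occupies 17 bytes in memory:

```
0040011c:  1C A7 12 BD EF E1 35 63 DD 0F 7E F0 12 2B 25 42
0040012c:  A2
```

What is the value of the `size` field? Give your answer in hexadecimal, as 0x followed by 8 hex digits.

0x2B2542A2

`size` follows `id` (2 B), `version` (1 B), `height` (8 B), `count` (2 B), so it starts at offset 2 + 1 + 8 + 2 = 13 and occupies 4 bytes.
Bytes at offsets 13..16: 2B 25 42 A2.
Big-endian stores the most-significant byte at the lowest address.
The bytes are already most-significant first: 0x2B2542A2.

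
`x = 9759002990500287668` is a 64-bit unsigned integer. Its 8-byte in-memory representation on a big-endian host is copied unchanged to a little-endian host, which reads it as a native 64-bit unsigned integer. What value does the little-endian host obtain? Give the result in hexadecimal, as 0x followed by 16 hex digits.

9759002990500287668 in 64-bit hexadecimal is 0x876EF183B2BE94B4.
Stored big-endian, the bytes at ascending addresses are 87 6E F1 83 B2 BE 94 B4.
Read back as little-endian, the first byte is least significant, giving 0xB494BEB283F16E87.

0xB494BEB283F16E87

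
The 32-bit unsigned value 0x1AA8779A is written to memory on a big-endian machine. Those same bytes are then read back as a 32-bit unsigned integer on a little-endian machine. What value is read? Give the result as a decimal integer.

2591533082

Stored big-endian, the bytes at ascending addresses are 1A A8 77 9A.
Read back as little-endian, the first byte is least significant, giving 0x9A77A81A.
0x9A77A81A = 2591533082.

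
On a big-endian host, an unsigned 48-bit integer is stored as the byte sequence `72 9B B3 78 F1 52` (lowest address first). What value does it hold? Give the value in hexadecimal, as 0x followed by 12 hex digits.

0x729BB378F152

Big-endian: lowest address holds the most-significant byte.
The bytes are already most-significant first: 0x729BB378F152.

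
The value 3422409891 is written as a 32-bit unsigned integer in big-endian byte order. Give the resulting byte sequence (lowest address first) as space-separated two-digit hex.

CB FD D4 A3

3422409891 in hexadecimal, padded to 32 bits, is 0xCBFDD4A3.
Split into bytes (most-significant first): CB FD D4 A3.
Big-endian stores the most-significant byte at the lowest address.
So the memory order matches the most-significant-first order: CB FD D4 A3.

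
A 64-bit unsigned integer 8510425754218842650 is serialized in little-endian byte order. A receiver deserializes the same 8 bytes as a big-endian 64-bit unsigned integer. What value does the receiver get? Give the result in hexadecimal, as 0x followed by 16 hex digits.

0x1ACA8C1F221B1B76

8510425754218842650 in 64-bit hexadecimal is 0x761B1B221F8CCA1A.
Stored little-endian, the bytes at ascending addresses are 1A CA 8C 1F 22 1B 1B 76.
Read back as big-endian, the last byte is least significant, giving 0x1ACA8C1F221B1B76.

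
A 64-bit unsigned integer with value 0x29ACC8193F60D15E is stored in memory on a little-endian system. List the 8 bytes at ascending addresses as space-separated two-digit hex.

5E D1 60 3F 19 C8 AC 29

Split into bytes (most-significant first): 29 AC C8 19 3F 60 D1 5E.
Little-endian: lowest address holds the least-significant byte.
So at ascending addresses the bytes are 5E D1 60 3F 19 C8 AC 29.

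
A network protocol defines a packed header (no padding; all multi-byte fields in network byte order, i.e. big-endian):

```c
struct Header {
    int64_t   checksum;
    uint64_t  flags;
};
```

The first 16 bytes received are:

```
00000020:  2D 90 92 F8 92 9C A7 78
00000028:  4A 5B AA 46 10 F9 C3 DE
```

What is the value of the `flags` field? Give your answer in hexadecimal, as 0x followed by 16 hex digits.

0x4A5BAA4610F9C3DE

`flags` follows `checksum` (8 bytes), so it starts at byte offset 8 and occupies 8 bytes.
Bytes at offsets 8..15: 4A 5B AA 46 10 F9 C3 DE.
In big-endian order the high byte comes first in memory.
The bytes are already most-significant first: 0x4A5BAA4610F9C3DE.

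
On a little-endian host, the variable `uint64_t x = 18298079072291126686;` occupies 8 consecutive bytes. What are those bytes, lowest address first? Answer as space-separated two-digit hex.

9E FD EB 07 F8 D5 EF FD

18298079072291126686 in hexadecimal, padded to 64 bits, is 0xFDEFD5F807EBFD9E.
Split into bytes (most-significant first): FD EF D5 F8 07 EB FD 9E.
Little-endian stores the least-significant byte at the lowest address.
So at ascending addresses the bytes are 9E FD EB 07 F8 D5 EF FD.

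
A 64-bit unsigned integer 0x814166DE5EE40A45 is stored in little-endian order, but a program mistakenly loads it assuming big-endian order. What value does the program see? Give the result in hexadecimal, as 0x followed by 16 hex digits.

0x450AE45EDE664181

Stored little-endian, the bytes at ascending addresses are 45 0A E4 5E DE 66 41 81.
Read back as big-endian, the last byte is least significant, giving 0x450AE45EDE664181.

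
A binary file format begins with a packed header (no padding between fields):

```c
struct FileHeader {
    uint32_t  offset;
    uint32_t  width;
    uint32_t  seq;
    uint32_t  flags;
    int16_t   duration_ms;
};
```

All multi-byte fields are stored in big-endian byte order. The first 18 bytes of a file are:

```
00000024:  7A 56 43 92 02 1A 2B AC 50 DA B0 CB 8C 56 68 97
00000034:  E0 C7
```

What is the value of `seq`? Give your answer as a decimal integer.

`seq` follows `offset` (4 B), `width` (4 B), so it starts at offset 4 + 4 = 8 and occupies 4 bytes.
Bytes at offsets 8..11: 50 DA B0 CB.
Big-endian stores the most-significant byte at the lowest address.
The bytes are already most-significant first: 0x50DAB0CB.
0x50DAB0CB = 1356509387.

1356509387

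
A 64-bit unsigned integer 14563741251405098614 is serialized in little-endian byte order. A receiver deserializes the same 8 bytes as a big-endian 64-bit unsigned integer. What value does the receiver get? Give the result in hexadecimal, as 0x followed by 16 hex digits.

0x762EB49281CD1CCA

14563741251405098614 in 64-bit hexadecimal is 0xCA1CCD8192B42E76.
Stored little-endian, the bytes at ascending addresses are 76 2E B4 92 81 CD 1C CA.
Read back as big-endian, the last byte is least significant, giving 0x762EB49281CD1CCA.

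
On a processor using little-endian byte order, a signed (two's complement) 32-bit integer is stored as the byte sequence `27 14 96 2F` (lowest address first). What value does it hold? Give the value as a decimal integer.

Little-endian: lowest address holds the least-significant byte.
Reassemble most-significant byte first: 2F 96 14 27 → 0x2F961427.
0x2F961427 = 798364711.

798364711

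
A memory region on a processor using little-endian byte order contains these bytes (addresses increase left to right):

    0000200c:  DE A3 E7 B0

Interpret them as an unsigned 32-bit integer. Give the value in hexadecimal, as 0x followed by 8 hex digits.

0xB0E7A3DE

Little-endian stores the least-significant byte at the lowest address.
Reassemble most-significant byte first: B0 E7 A3 DE → 0xB0E7A3DE.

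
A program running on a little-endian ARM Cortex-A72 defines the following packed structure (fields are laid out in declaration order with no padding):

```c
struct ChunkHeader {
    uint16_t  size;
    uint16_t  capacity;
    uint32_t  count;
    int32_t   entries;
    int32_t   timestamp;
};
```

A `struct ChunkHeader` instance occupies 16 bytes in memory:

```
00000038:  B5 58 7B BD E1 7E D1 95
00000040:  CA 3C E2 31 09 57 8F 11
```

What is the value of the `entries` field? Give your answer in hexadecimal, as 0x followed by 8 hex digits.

0x31E23CCA

`entries` follows `size` (2 B), `capacity` (2 B), `count` (4 B), so it starts at offset 2 + 2 + 4 = 8 and occupies 4 bytes.
Bytes at offsets 8..11: CA 3C E2 31.
Little-endian: lowest address holds the least-significant byte.
Reassemble most-significant byte first: 31 E2 3C CA → 0x31E23CCA.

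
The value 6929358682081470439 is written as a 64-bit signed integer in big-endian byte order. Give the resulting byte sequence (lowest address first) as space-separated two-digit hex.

6929358682081470439 in hexadecimal, padded to 64 bits, is 0x602A07020EBC27E7.
Split into bytes (most-significant first): 60 2A 07 02 0E BC 27 E7.
Big-endian stores the most-significant byte at the lowest address.
So the memory order matches the most-significant-first order: 60 2A 07 02 0E BC 27 E7.

60 2A 07 02 0E BC 27 E7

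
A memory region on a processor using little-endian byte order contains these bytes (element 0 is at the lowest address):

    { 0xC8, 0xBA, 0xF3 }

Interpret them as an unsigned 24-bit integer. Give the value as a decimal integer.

15973064

Little-endian stores the least-significant byte at the lowest address.
Reassemble most-significant byte first: F3 BA C8 → 0xF3BAC8.
0xF3BAC8 = 15973064.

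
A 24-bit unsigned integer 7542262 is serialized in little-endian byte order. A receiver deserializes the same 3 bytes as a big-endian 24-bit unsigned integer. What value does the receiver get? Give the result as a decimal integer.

7542262 in 24-bit hexadecimal is 0x7315F6.
Stored little-endian, the bytes at ascending addresses are F6 15 73.
Read back as big-endian, the last byte is least significant, giving 0xF61573.
0xF61573 = 16127347.

16127347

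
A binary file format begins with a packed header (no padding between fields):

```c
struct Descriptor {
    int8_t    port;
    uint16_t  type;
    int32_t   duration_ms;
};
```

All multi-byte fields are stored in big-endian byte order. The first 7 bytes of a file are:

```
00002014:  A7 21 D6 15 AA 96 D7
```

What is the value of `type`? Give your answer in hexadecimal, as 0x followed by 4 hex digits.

`type` follows `port` (1 byte), so it starts at byte offset 1 and occupies 2 bytes.
Bytes at offsets 1..2: 21 D6.
Big-endian: lowest address holds the most-significant byte.
The bytes are already most-significant first: 0x21D6.

0x21D6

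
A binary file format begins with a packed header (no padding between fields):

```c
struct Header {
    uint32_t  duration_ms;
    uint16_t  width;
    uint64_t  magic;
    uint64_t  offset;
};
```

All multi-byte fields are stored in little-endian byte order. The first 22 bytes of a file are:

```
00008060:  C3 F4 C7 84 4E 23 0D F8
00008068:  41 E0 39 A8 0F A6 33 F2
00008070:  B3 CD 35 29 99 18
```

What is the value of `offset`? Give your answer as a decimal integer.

`offset` follows `duration_ms` (4 B), `width` (2 B), `magic` (8 B), so it starts at offset 4 + 2 + 8 = 14 and occupies 8 bytes.
Bytes at offsets 14..21: 33 F2 B3 CD 35 29 99 18.
Little-endian: lowest address holds the least-significant byte.
Reassemble most-significant byte first: 18 99 29 35 CD B3 F2 33 → 0x18992935CDB3F233.
0x18992935CDB3F233 = 1772493239408128563.

1772493239408128563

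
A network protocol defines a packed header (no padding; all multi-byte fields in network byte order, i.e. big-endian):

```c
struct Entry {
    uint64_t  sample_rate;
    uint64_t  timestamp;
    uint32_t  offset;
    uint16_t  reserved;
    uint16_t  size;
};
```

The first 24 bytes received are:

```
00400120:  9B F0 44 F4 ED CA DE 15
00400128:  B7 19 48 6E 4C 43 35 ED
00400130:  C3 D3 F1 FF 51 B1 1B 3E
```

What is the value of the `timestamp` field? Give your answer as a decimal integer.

13193656221921654253

`timestamp` follows `sample_rate` (8 bytes), so it starts at byte offset 8 and occupies 8 bytes.
Bytes at offsets 8..15: B7 19 48 6E 4C 43 35 ED.
In big-endian order the high byte comes first in memory.
The bytes are already most-significant first: 0xB719486E4C4335ED.
0xB719486E4C4335ED = 13193656221921654253.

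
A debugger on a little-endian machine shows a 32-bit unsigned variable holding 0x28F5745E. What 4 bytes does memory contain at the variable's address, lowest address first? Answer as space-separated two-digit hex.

5E 74 F5 28

Split into bytes (most-significant first): 28 F5 74 5E.
Little-endian stores the least-significant byte at the lowest address.
So at ascending addresses the bytes are 5E 74 F5 28.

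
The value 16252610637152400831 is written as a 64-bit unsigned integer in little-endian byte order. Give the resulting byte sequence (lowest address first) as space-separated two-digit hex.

BF 35 34 B4 43 DF 8C E1

16252610637152400831 in hexadecimal, padded to 64 bits, is 0xE18CDF43B43435BF.
Split into bytes (most-significant first): E1 8C DF 43 B4 34 35 BF.
Little-endian stores the least-significant byte at the lowest address.
So at ascending addresses the bytes are BF 35 34 B4 43 DF 8C E1.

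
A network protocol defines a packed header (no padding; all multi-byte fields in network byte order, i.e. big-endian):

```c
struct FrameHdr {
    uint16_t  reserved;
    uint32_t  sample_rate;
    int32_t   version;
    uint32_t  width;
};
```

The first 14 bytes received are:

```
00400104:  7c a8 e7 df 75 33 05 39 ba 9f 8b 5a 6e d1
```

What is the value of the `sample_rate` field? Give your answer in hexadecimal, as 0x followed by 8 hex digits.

`sample_rate` follows `reserved` (2 bytes), so it starts at byte offset 2 and occupies 4 bytes.
Bytes at offsets 2..5: E7 DF 75 33.
Big-endian: lowest address holds the most-significant byte.
The bytes are already most-significant first: 0xE7DF7533.

0xE7DF7533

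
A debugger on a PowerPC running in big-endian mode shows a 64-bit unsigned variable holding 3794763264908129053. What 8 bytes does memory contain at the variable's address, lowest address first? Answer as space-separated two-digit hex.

34 A9 B5 15 7B 8C F3 1D

3794763264908129053 in hexadecimal, padded to 64 bits, is 0x34A9B5157B8CF31D.
Split into bytes (most-significant first): 34 A9 B5 15 7B 8C F3 1D.
In big-endian order the high byte comes first in memory.
So the memory order matches the most-significant-first order: 34 A9 B5 15 7B 8C F3 1D.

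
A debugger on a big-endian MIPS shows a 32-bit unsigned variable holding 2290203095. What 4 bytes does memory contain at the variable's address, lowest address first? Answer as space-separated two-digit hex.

2290203095 in hexadecimal, padded to 32 bits, is 0x8881B9D7.
Split into bytes (most-significant first): 88 81 B9 D7.
In big-endian order the high byte comes first in memory.
So the memory order matches the most-significant-first order: 88 81 B9 D7.

88 81 B9 D7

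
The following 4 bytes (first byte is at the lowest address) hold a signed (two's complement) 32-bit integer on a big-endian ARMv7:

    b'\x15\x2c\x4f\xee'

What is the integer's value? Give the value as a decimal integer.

In big-endian order the high byte comes first in memory.
The bytes are already most-significant first: 0x152C4FEE.
0x152C4FEE = 355225582.

355225582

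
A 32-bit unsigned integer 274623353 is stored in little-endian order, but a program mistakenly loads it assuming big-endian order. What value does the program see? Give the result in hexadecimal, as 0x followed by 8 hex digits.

274623353 in 32-bit hexadecimal is 0x105E6B79.
Stored little-endian, the bytes at ascending addresses are 79 6B 5E 10.
Read back as big-endian, the last byte is least significant, giving 0x796B5E10.

0x796B5E10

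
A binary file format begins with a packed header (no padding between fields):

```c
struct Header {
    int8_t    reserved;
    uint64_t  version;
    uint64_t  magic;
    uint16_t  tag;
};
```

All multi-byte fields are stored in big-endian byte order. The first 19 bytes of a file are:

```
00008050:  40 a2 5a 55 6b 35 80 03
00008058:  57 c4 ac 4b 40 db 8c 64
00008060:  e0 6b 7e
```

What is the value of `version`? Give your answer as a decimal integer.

11698756900995728215

`version` follows `reserved` (1 byte), so it starts at byte offset 1 and occupies 8 bytes.
Bytes at offsets 1..8: A2 5A 55 6B 35 80 03 57.
Big-endian: lowest address holds the most-significant byte.
The bytes are already most-significant first: 0xA25A556B35800357.
0xA25A556B35800357 = 11698756900995728215.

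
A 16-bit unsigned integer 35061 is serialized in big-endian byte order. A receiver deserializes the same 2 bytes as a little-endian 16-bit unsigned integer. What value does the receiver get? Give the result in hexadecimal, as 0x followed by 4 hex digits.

35061 in 16-bit hexadecimal is 0x88F5.
Stored big-endian, the bytes at ascending addresses are 88 F5.
Read back as little-endian, the first byte is least significant, giving 0xF588.

0xF588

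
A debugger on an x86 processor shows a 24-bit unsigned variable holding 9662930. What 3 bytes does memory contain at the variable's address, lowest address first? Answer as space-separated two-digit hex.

9662930 in hexadecimal, padded to 24 bits, is 0x9371D2.
Split into bytes (most-significant first): 93 71 D2.
In little-endian order the low byte comes first in memory.
So at ascending addresses the bytes are D2 71 93.

D2 71 93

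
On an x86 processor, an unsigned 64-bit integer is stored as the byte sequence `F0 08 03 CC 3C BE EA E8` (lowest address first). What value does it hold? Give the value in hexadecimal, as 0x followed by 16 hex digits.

0xE8EABE3CCC0308F0

Little-endian stores the least-significant byte at the lowest address.
Reassemble most-significant byte first: E8 EA BE 3C CC 03 08 F0 → 0xE8EABE3CCC0308F0.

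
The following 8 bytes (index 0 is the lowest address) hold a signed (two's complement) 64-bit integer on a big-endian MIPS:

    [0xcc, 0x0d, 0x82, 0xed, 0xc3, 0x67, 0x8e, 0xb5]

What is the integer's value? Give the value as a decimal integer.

-3743191757577810251

Big-endian: lowest address holds the most-significant byte.
The bytes are already most-significant first: 0xCC0D82EDC3678EB5.
Top bit is set, so as a signed 64-bit value this is 0xCC0D82EDC3678EB5 − 2^64 = -3743191757577810251.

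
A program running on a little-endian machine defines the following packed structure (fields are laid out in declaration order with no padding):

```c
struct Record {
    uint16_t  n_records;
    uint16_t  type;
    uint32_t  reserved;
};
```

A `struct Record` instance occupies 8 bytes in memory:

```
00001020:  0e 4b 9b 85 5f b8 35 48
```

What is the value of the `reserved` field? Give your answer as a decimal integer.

`reserved` follows `n_records` (2 B), `type` (2 B), so it starts at offset 2 + 2 = 4 and occupies 4 bytes.
Bytes at offsets 4..7: 5F B8 35 48.
In little-endian order the low byte comes first in memory.
Reassemble most-significant byte first: 48 35 B8 5F → 0x4835B85F.
0x4835B85F = 1211480159.

1211480159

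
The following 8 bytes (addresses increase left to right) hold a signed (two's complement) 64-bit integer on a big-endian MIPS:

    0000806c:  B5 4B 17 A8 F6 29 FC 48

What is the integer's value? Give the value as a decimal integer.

-5383182915139404728

In big-endian order the high byte comes first in memory.
The bytes are already most-significant first: 0xB54B17A8F629FC48.
Top bit is set, so as a signed 64-bit value this is 0xB54B17A8F629FC48 − 2^64 = -5383182915139404728.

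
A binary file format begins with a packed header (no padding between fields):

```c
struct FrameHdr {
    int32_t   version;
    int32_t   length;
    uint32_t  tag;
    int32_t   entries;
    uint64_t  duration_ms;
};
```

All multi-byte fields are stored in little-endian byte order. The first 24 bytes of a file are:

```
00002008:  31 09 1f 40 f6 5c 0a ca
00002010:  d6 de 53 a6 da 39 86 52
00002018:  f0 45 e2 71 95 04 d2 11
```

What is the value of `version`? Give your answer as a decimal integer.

1075775793

`version` is the first field, at byte offset 0, occupying 4 bytes.
Bytes at offsets 0..3: 31 09 1F 40.
In little-endian order the low byte comes first in memory.
Reassemble most-significant byte first: 40 1F 09 31 → 0x401F0931.
0x401F0931 = 1075775793.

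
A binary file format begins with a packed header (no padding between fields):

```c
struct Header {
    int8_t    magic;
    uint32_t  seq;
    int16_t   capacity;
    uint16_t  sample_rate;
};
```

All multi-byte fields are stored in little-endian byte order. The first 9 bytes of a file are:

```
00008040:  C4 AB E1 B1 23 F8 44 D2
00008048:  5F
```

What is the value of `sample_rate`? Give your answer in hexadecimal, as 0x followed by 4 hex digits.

`sample_rate` follows `magic` (1 B), `seq` (4 B), `capacity` (2 B), so it starts at offset 1 + 4 + 2 = 7 and occupies 2 bytes.
Bytes at offsets 7..8: D2 5F.
Little-endian stores the least-significant byte at the lowest address.
Reassemble most-significant byte first: 5F D2 → 0x5FD2.

0x5FD2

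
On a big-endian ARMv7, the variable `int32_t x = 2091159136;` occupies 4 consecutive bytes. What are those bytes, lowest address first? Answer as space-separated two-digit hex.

2091159136 in hexadecimal, padded to 32 bits, is 0x7CA48E60.
Split into bytes (most-significant first): 7C A4 8E 60.
In big-endian order the high byte comes first in memory.
So the memory order matches the most-significant-first order: 7C A4 8E 60.

7C A4 8E 60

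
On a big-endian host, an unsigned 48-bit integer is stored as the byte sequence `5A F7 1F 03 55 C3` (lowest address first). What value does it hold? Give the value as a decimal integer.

Big-endian stores the most-significant byte at the lowest address.
The bytes are already most-significant first: 0x5AF71F0355C3.
0x5AF71F0355C3 = 100017423734211.

100017423734211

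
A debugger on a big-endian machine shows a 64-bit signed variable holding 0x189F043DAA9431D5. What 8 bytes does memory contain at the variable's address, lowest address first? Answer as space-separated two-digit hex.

Split into bytes (most-significant first): 18 9F 04 3D AA 94 31 D5.
Big-endian: lowest address holds the most-significant byte.
So the memory order matches the most-significant-first order: 18 9F 04 3D AA 94 31 D5.

18 9F 04 3D AA 94 31 D5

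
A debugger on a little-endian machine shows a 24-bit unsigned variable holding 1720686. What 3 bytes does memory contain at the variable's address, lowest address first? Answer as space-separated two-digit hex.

1720686 in hexadecimal, padded to 24 bits, is 0x1A416E.
Split into bytes (most-significant first): 1A 41 6E.
Little-endian: lowest address holds the least-significant byte.
So at ascending addresses the bytes are 6E 41 1A.

6E 41 1A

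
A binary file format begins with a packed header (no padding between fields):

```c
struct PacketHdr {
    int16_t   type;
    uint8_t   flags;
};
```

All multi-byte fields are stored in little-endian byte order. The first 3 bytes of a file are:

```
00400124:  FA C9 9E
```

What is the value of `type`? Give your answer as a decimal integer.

`type` is the first field, at byte offset 0, occupying 2 bytes.
Bytes at offsets 0..1: FA C9.
In little-endian order the low byte comes first in memory.
Reassemble most-significant byte first: C9 FA → 0xC9FA.
Top bit is set, so as a signed 16-bit value this is 0xC9FA − 2^16 = -13830.

-13830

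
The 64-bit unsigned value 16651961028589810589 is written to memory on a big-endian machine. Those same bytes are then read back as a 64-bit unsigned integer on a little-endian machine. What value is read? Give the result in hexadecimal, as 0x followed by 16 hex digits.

16651961028589810589 in 64-bit hexadecimal is 0xE717A65462BE739D.
Stored big-endian, the bytes at ascending addresses are E7 17 A6 54 62 BE 73 9D.
Read back as little-endian, the first byte is least significant, giving 0x9D73BE6254A617E7.

0x9D73BE6254A617E7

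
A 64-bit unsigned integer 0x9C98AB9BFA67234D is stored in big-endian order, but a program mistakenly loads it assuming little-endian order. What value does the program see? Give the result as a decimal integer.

5558400691156523164

Stored big-endian, the bytes at ascending addresses are 9C 98 AB 9B FA 67 23 4D.
Read back as little-endian, the first byte is least significant, giving 0x4D2367FA9BAB989C.
0x4D2367FA9BAB989C = 5558400691156523164.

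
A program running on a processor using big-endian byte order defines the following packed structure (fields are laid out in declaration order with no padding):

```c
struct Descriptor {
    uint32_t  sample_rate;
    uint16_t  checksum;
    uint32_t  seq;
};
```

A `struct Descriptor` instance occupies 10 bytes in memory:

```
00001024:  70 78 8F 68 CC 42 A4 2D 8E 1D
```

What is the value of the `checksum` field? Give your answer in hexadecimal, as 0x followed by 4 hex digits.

`checksum` follows `sample_rate` (4 bytes), so it starts at byte offset 4 and occupies 2 bytes.
Bytes at offsets 4..5: CC 42.
In big-endian order the high byte comes first in memory.
The bytes are already most-significant first: 0xCC42.

0xCC42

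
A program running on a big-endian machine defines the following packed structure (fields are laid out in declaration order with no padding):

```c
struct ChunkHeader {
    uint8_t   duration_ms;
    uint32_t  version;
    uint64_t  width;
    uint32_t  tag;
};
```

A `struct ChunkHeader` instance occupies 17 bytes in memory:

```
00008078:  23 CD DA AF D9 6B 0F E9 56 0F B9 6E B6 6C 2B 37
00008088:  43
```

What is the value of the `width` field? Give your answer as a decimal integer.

7714641242549218998

`width` follows `duration_ms` (1 B), `version` (4 B), so it starts at offset 1 + 4 = 5 and occupies 8 bytes.
Bytes at offsets 5..12: 6B 0F E9 56 0F B9 6E B6.
Big-endian: lowest address holds the most-significant byte.
The bytes are already most-significant first: 0x6B0FE9560FB96EB6.
0x6B0FE9560FB96EB6 = 7714641242549218998.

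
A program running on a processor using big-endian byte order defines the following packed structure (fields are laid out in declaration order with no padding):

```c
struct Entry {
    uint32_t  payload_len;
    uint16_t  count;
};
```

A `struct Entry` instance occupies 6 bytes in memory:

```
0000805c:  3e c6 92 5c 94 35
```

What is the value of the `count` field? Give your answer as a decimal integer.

37941

`count` follows `payload_len` (4 bytes), so it starts at byte offset 4 and occupies 2 bytes.
Bytes at offsets 4..5: 94 35.
Big-endian stores the most-significant byte at the lowest address.
The bytes are already most-significant first: 0x9435.
0x9435 = 37941.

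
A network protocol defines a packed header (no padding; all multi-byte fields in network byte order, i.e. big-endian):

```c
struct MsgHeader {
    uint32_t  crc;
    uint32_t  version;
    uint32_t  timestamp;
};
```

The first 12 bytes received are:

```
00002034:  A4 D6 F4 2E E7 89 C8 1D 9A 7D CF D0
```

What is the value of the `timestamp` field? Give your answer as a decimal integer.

2591936464

`timestamp` follows `crc` (4 B), `version` (4 B), so it starts at offset 4 + 4 = 8 and occupies 4 bytes.
Bytes at offsets 8..11: 9A 7D CF D0.
Big-endian: lowest address holds the most-significant byte.
The bytes are already most-significant first: 0x9A7DCFD0.
0x9A7DCFD0 = 2591936464.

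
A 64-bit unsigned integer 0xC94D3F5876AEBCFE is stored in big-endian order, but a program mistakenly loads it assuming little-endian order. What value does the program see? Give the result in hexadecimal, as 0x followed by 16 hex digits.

Stored big-endian, the bytes at ascending addresses are C9 4D 3F 58 76 AE BC FE.
Read back as little-endian, the first byte is least significant, giving 0xFEBCAE76583F4DC9.

0xFEBCAE76583F4DC9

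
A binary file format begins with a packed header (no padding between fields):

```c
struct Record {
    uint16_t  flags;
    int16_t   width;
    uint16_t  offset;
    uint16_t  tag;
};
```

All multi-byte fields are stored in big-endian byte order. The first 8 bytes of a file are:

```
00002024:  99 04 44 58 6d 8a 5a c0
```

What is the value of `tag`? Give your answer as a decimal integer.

23232

`tag` follows `flags` (2 B), `width` (2 B), `offset` (2 B), so it starts at offset 2 + 2 + 2 = 6 and occupies 2 bytes.
Bytes at offsets 6..7: 5A C0.
Big-endian: lowest address holds the most-significant byte.
The bytes are already most-significant first: 0x5AC0.
0x5AC0 = 23232.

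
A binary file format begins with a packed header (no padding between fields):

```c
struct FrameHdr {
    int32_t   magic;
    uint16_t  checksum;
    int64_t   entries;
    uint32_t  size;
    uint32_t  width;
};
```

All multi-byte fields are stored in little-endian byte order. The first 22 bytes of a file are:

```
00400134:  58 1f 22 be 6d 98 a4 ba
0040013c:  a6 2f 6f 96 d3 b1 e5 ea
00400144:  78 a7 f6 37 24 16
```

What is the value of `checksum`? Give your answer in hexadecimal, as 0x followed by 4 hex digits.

`checksum` follows `magic` (4 bytes), so it starts at byte offset 4 and occupies 2 bytes.
Bytes at offsets 4..5: 6D 98.
Little-endian: lowest address holds the least-significant byte.
Reassemble most-significant byte first: 98 6D → 0x986D.

0x986D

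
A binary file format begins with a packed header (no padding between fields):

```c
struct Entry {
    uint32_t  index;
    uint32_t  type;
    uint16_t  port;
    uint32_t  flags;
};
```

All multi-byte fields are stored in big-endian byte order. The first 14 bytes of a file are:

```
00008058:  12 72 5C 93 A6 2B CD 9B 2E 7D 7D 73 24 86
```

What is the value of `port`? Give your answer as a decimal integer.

11901

`port` follows `index` (4 B), `type` (4 B), so it starts at offset 4 + 4 = 8 and occupies 2 bytes.
Bytes at offsets 8..9: 2E 7D.
Big-endian stores the most-significant byte at the lowest address.
The bytes are already most-significant first: 0x2E7D.
0x2E7D = 11901.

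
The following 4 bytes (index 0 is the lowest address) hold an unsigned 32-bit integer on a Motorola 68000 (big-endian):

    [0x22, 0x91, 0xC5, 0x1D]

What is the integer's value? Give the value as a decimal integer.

579978525

In big-endian order the high byte comes first in memory.
The bytes are already most-significant first: 0x2291C51D.
0x2291C51D = 579978525.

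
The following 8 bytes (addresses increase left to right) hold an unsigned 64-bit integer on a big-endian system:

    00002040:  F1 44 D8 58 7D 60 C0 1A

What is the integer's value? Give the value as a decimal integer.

17385258336129171482

Big-endian: lowest address holds the most-significant byte.
The bytes are already most-significant first: 0xF144D8587D60C01A.
0xF144D8587D60C01A = 17385258336129171482.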